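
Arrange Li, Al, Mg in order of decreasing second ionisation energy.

Li > Al > Mg

Consider each +1 ion: Li⁺ is the bare [He] core; Al⁺ still has 2 valence electrons; Mg⁺ still has 1 valence electron.
Breaking into a closed-shell core is much more expensive than removing a leftover valence electron — Li has the largest IE_2 here.
Valence configurations: Al⁺ [Ne]3s², Mg⁺ [Ne]3s¹.
The numbers (kJ/mol): Li 7298, Al 1817, Mg 1451.
Putting it together, IE_2: Mg < Al < Li.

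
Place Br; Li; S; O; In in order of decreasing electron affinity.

Li is in period 2, group 1; O is in period 2, group 16; S is in period 3, group 16; Br is in period 4, group 17; In is in period 5, group 13.
Electron affinity generally becomes more exothermic across a period toward the halogens and less exothermic down a group.
Neither a single period nor a single group — weigh both effects.
Li > In: the two effects oppose for this pair; the down-group effect wins (60 vs 29 kJ/mol).
O > Li: O lies to the right of Li in period 2, so the across-period effect alone puts O higher.
S > O: this pair runs against the simple trend — see the exception note.
Br > S: the two effects oppose for this pair; the across-period effect wins (325 vs 200 kJ/mol).
Note the exception: S has a higher electron affinity than O, contrary to the simple trend — the compact 2p subshell of O repels the added electron more than S's larger 3p does.
Tabulated electron affinity (kJ/mol): Li 60, O 141, S 200, Br 325, In 29.
So from highest to lowest: Br > S > O > Li > In.

Br, S, O, Li, In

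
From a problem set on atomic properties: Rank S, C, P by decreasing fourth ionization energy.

Consider each +3 ion: S³⁺ still has 3 valence electrons; C³⁺ still has 1 valence electron; P³⁺ still has 2 valence electrons.
All are still removing valence electrons, so compare the +3 ions as you would atoms: IE_4 generally rises across a period (higher Z_eff) and falls down a group (larger shell), subject to the usual subshell exceptions.
Valence configurations: S³⁺ [Ne]3s²3p¹, C³⁺ [He]2s¹, P³⁺ [Ne]3s².
S³⁺ loses a lone 3p electron whereas P³⁺ must break into a filled 3s² pair, so IE_4(P) > IE_4(S) even though S has the higher nuclear charge.
Tabulated IE_4 (kJ/mol): S 4556, C 6223, P 4964.
Overall IE_4 order: S < P < C.

C, P, S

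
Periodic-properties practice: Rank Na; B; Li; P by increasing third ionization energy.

P < B < Na < Li

The third ionization energy removes an electron from the +2 ion. For each element: Na²⁺ is already 1 electron into the core; B²⁺ still has 1 valence electron; Li²⁺ is already 1 electron into the core; P²⁺ still has 3 valence electrons.
Pulling an electron out of a noble-gas core costs far more than removing a remaining valence electron, so Na and Li sit at the high end of IE_3.
Valence configurations: B²⁺ [He]2s¹, P²⁺ [Ne]3s²3p¹.
Approximate IE_3 values (kJ/mol): Na 6910, B 3660, Li 11815, P 2914.
So the third ionization energies run P < B < Na < Li.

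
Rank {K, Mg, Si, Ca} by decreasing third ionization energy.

Consider each +2 ion: K²⁺ is already 1 electron into the core; Mg²⁺ is the bare [Ne] core; Si²⁺ still has 2 valence electrons; Ca²⁺ is the bare [Ar] core.
Pulling an electron out of a noble-gas core costs far more than removing a remaining valence electron, so K, Ca and Mg sit at the high end of IE_3.
Tabulated IE_3 (kJ/mol): K 4420, Mg 7733, Si 3232, Ca 4912.
Overall IE_3 order: Si < K < Ca < Mg.

Mg > Ca > K > Si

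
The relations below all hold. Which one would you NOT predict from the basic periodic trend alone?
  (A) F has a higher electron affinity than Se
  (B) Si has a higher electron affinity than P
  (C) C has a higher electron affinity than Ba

(B)

The general trend: electron affinity increases across a period and decreases down a group.
(A) F (period 2, group 17) vs Se (period 4, group 16): the stated order agrees with the simple trend.
(B) Si (period 3, group 14) vs P (period 3, group 15): the stated order contradicts the simple trend.
(C) C (period 2, group 14) vs Ba (period 6, group 2): the stated order agrees with the simple trend.
The exception is (B): adding an electron to P's half-filled 3p³ is unfavourable, so Si (3p²) has the more exothermic EA.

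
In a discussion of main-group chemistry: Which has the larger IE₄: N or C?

IE_4 is the cost of taking one more electron from the +3 cation: N³⁺ still has 2 valence electrons; C³⁺ still has 1 valence electron.
All are still removing valence electrons, so compare the +3 ions as you would atoms: IE_4 generally rises across a period (higher Z_eff) and falls down a group (larger shell), subject to the usual subshell exceptions.
Valence configurations: N³⁺ [He]2s², C³⁺ [He]2s¹.
The numbers (kJ/mol): N 7475, C 6223.
Putting it together, IE_4: C < N.

N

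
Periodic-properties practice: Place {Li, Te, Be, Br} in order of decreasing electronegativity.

Br > Te > Be > Li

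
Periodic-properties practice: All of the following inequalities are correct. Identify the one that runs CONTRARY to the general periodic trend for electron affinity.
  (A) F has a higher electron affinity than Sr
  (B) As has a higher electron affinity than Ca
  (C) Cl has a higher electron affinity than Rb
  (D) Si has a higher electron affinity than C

The general trend: electron affinity increases across a period and decreases down a group.
(A) F (period 2, group 17) vs Sr (period 5, group 2): the stated order agrees with the simple trend.
(B) As (period 4, group 15) vs Ca (period 4, group 2): the stated order agrees with the simple trend.
(C) Cl (period 3, group 17) vs Rb (period 5, group 1): the stated order agrees with the simple trend.
(D) Si (period 3, group 14) vs C (period 2, group 14): the stated order contradicts the simple trend.
The exception is (D): Si's larger, more diffuse 3p orbitals accept an added electron slightly more readily than C's compact 2p.

(D)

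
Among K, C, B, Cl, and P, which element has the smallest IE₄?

P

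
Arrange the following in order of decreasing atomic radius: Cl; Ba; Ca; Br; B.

B is in period 2, group 13; Cl is in period 3, group 17; Ca is in period 4, group 2; Br is in period 4, group 17; Ba is in period 6, group 2.
Radius decreases left→right (rising Z_eff, same n) and increases top→bottom (higher n).
Here both period and group differ, so the two effects have to be weighed against each other.
Cl > B: period and group pull opposite ways; the down-group shift dominates (99 vs 85 pm).
Br > Cl: Br sits below Cl in group 17, so the down-group effect alone puts Br larger.
Ca > Br: both are in period 4; the period trend gives Ca the larger value.
Ba > Ca: Ba sits below Ca in group 2, so the down-group effect alone puts Ba larger.
Approximate values (pm): B 85, Cl 99, Ca 171, Br 114, Ba 196.
So from largest to smallest: Ba > Ca > Br > Cl > B.

Ba > Ca > Br > Cl > B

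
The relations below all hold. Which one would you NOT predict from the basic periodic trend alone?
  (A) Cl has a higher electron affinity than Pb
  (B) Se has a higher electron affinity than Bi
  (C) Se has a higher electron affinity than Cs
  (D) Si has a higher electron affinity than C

The general trend: electron affinity increases across a period and decreases down a group.
(A) Cl (period 3, group 17) vs Pb (period 6, group 14): the stated order agrees with the simple trend.
(B) Se (period 4, group 16) vs Bi (period 6, group 15): the stated order agrees with the simple trend.
(C) Se (period 4, group 16) vs Cs (period 6, group 1): the stated order agrees with the simple trend.
(D) Si (period 3, group 14) vs C (period 2, group 14): the stated order contradicts the simple trend.
The exception is (D): Si's larger, more diffuse 3p orbitals accept an added electron slightly more readily than C's compact 2p.

(D)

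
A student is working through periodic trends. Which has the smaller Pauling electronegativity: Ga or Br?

Ga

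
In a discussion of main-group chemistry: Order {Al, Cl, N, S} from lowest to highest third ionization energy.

Al < S < Cl < N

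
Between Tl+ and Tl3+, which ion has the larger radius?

Both ions have Z = 81 protons, but Tl3+ has lost more electrons, so its remaining electrons feel a larger effective nuclear charge per electron and are pulled in more tightly.
Higher positive charge → smaller ion, so Tl+ > Tl3+.

Tl+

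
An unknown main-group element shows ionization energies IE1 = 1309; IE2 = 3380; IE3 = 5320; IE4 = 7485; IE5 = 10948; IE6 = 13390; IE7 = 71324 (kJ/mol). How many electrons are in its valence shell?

Look for the largest jump between consecutive ionization energies: IE7/IE6 ≈ 5.3, far larger than any earlier ratio.
That jump marks the point where a core electron is being removed. So the atom has 6 valence electrons.

6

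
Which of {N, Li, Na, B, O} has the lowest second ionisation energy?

B

IE_2 is the cost of taking one more electron from the +1 cation: N⁺ still has 4 valence electrons; Li⁺ is the bare [He] core; Na⁺ is the bare [Ne] core; B⁺ still has 2 valence electrons; O⁺ still has 5 valence electrons.
Core electrons are held far more tightly than valence electrons, so Na and Li top the IE_2 order.
Valence configurations: N⁺ [He]2s²2p², B⁺ [He]2s², O⁺ [He]2s²2p³.
The numbers (kJ/mol): N 2856, Li 7298, Na 4562, B 2427, O 3388.
Putting it together, IE_2: B < N < O < Na < Li.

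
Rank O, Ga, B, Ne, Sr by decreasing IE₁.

Ne > O > B > Ga > Sr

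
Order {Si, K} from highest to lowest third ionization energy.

IE_3 is the cost of taking one more electron from the +2 cation: Si²⁺ still has 2 valence electrons; K²⁺ is already 1 electron into the core.
Pulling an electron out of a noble-gas core costs far more than removing a remaining valence electron, so K sits at the high end of IE_3.
The numbers (kJ/mol): Si 3232, K 4420.
Hence IE_3: Si < K.

K > Si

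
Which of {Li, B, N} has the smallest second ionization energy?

B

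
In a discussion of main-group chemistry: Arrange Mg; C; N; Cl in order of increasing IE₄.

Consider each +3 ion: Mg³⁺ is already 1 electron into the core; C³⁺ still has 1 valence electron; N³⁺ still has 2 valence electrons; Cl³⁺ still has 4 valence electrons.
Core electrons are held far more tightly than valence electrons, so Mg tops the IE_4 order.
Valence configurations: C³⁺ [He]2s¹, N³⁺ [He]2s², Cl³⁺ [Ne]3s²3p².
Tabulated IE_4 (kJ/mol): Mg 10543, C 6223, N 7475, Cl 5159.
So the fourth ionization energies run Cl < C < N < Mg.

Cl, C, N, Mg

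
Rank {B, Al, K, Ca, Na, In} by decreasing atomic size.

K, Ca, Na, In, Al, B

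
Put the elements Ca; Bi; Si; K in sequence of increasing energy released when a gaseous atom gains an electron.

Ca < K < Bi < Si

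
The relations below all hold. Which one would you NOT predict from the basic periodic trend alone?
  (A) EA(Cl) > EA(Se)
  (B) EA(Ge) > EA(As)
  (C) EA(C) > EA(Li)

The general trend: electron affinity increases across a period and decreases down a group.
(A) Cl (period 3, group 17) vs Se (period 4, group 16): the stated order agrees with the simple trend.
(B) Ge (period 4, group 14) vs As (period 4, group 15): the stated order contradicts the simple trend.
(C) C (period 2, group 14) vs Li (period 2, group 1): the stated order agrees with the simple trend.
The exception is (B): adding an electron to As's half-filled 4p³ is unfavourable, so Ge (4p²) has the more exothermic EA.

(B)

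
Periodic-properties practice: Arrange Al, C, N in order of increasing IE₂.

After 1 electron has been removed, what remains? Al⁺ still has 2 valence electrons; C⁺ still has 3 valence electrons; N⁺ still has 4 valence electrons.
All are still removing valence electrons, so compare the +1 ions as you would atoms: IE_2 generally rises across a period (higher Z_eff) and falls down a group (larger shell), subject to the usual subshell exceptions.
Valence configurations: Al⁺ [Ne]3s², C⁺ [He]2s²2p¹, N⁺ [He]2s²2p².
The numbers (kJ/mol): Al 1817, C 2353, N 2856.
Putting it together, IE_2: Al < C < N.

Al < C < N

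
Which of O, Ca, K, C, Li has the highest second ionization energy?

After 1 electron has been removed, what remains? O⁺ still has 5 valence electrons; Ca⁺ still has 1 valence electron; K⁺ is the bare [Ar] core; C⁺ still has 3 valence electrons; Li⁺ is the bare [He] core.
Usually core removal costs more than valence removal, but here the competition is close: a tightly held n=2 valence electron can cost more to remove than an n=3 core electron, so the actual values have to decide it.
Valence configurations: O⁺ [He]2s²2p³, Ca⁺ [Ar]4s¹, C⁺ [He]2s²2p¹.
Tabulated IE_2 (kJ/mol): O 3388, Ca 1145, K 3052, C 2353, Li 7298.
So the second ionization energies run Ca < C < K < O < Li.

Li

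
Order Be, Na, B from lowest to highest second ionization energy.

Be < B < Na

Consider each +1 ion: Be⁺ still has 1 valence electron; Na⁺ is the bare [Ne] core; B⁺ still has 2 valence electrons.
Breaking into a closed-shell core is much more expensive than removing a leftover valence electron — Na has the largest IE_2 here.
Valence configurations: Be⁺ [He]2s¹, B⁺ [He]2s².
Tabulated IE_2 (kJ/mol): Be 1757, Na 4562, B 2427.
Hence IE_2: Be < B < Na.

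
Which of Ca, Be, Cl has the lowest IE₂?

Ca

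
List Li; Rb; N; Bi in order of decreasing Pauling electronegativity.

N, Bi, Li, Rb

Li is in period 2, group 1; N is in period 2, group 15; Rb is in period 5, group 1; Bi is in period 6, group 15.
Atoms toward the upper right of the periodic table pull bonding electrons most strongly.
These span different periods and groups, so the two trends combine.
Li > Rb: they share group 1; the group trend gives Li the larger value.
Bi > Li: period and group pull opposite ways; the across-period shift dominates (2.02 vs 0.98).
N > Bi: they share group 15; the group trend gives N the larger value.
Tabulated electronegativity (Pauling): Li 0.98, N 3.04, Rb 0.82, Bi 2.02.
So from highest to lowest: N > Bi > Li > Rb.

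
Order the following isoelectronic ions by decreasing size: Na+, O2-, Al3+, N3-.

N3- > O2- > Na+ > Al3+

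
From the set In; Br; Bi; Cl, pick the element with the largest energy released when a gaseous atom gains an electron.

Cl is in period 3, group 17; Br is in period 4, group 17; In is in period 5, group 13; Bi is in period 6, group 15.
EA tends to increase across a period and decrease down a group, though the pattern is less regular than for IE or radius.
Neither a single period nor a single group — weigh both effects.
Bi > In: period and group pull opposite ways; the across-period shift dominates (91 vs 29 kJ/mol).
Br > Bi: relative to Bi, both the across-period and down-group shifts push Br's electron affinity up.
Cl > Br: they share group 17; the group trend gives Cl the larger value.
Tabulated electron affinity (kJ/mol): Cl 349, Br 325, In 29, Bi 91.
The largest energy released when a gaseous atom gains an electron among these belongs to Cl.

Cl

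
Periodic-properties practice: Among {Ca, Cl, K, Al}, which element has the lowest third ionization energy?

Al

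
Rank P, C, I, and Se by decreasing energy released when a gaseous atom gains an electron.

I > Se > C > P

C is in period 2, group 14; P is in period 3, group 15; Se is in period 4, group 16; I is in period 5, group 17.
Atoms with high Z_eff and room in the valence shell (especially the halogens) have the most exothermic electron affinities.
A diagonal step moves right (one effect) and down (the opposite effect) at once.
C > P: the two effects oppose for this pair; the down-group effect wins (122 vs 72 kJ/mol).
Se > C: period and group pull opposite ways; the across-period shift dominates (195 vs 122 kJ/mol).
I > Se: period and group pull opposite ways; the across-period shift dominates (295 vs 195 kJ/mol).
Approximate values (kJ/mol): C 122, P 72, Se 195, I 295.
So from highest to lowest: I > Se > C > P.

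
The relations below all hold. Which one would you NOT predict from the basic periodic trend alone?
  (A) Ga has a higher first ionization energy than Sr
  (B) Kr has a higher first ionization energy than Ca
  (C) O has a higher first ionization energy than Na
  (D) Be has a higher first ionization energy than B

The general trend: first ionization energy increases across a period and decreases down a group.
(A) Ga (period 4, group 13) vs Sr (period 5, group 2): the stated order agrees with the simple trend.
(B) Kr (period 4, group 18) vs Ca (period 4, group 2): the stated order agrees with the simple trend.
(C) O (period 2, group 16) vs Na (period 3, group 1): the stated order agrees with the simple trend.
(D) Be (period 2, group 2) vs B (period 2, group 13): the stated order contradicts the simple trend.
The exception is (D): removing B's lone 2p electron is easier than breaking Be's filled 2s².

(D)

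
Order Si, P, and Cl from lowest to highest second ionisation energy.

Si < P < Cl

IE_2 is the cost of taking one more electron from the +1 cation: Si⁺ still has 3 valence electrons; P⁺ still has 4 valence electrons; Cl⁺ still has 6 valence electrons.
All are still removing valence electrons, so compare the +1 ions as you would atoms: IE_2 generally rises across a period (higher Z_eff) and falls down a group (larger shell), subject to the usual subshell exceptions.
Valence configurations: Si⁺ [Ne]3s²3p¹, P⁺ [Ne]3s²3p², Cl⁺ [Ne]3s²3p⁴.
Tabulated IE_2 (kJ/mol): Si 1577, P 1907, Cl 2298.
Overall IE_2 order: Si < P < Cl.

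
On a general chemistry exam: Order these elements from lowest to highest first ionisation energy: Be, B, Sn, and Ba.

First ionization energy rises across a period (greater Z_eff holds electrons more tightly) and falls down a group (valence electrons are farther from the nucleus).
Here both period and group differ, so the two effects have to be weighed against each other.
Sn > Ba: both effects reinforce here, so Sn is clearly the higher of the two.
B > Sn: period and group pull opposite ways; the down-group shift dominates (801 vs 709 kJ/mol).
Be > B: this pair runs against the simple trend — see the exception note.
Note the exception: Be has a higher first ionization energy than B, contrary to the simple trend — removing B's lone 2p electron is easier than breaking Be's filled 2s².
For reference (kJ/mol): Be 900, B 801, Sn 709, Ba 503.
So from lowest to highest: Ba < Sn < B < Be.

Ba < Sn < B < Be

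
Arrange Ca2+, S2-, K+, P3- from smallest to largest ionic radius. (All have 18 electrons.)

Ca2+ < K+ < S2- < P3-

All of these have 18 electrons, so size is governed by nuclear charge alone: the more protons, the stronger the pull on the same electron cloud, and the smaller the ion.
Nuclear charges: Ca2+ (Z=20), K+ (Z=19), S2- (Z=16), P3- (Z=15).
Smallest to largest: Ca2+ < K+ < S2- < P3-.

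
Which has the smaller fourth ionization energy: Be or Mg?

Mg

The fourth ionization energy removes an electron from the +3 ion. For each element: Be³⁺ is already 1 electron into the core; Mg³⁺ is already 1 electron into the core.
All of these are removing an electron from a noble-gas core or deeper; the smaller core (lower principal quantum number) is held far more tightly, and within a period the higher nuclear charge binds the same core more tightly.
Tabulated IE_4 (kJ/mol): Be 21007, Mg 10543.
Hence IE_4: Mg < Be.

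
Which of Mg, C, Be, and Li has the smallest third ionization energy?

C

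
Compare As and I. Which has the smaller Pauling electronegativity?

As

As is in period 4, group 15; I is in period 5, group 17.
Smaller atoms with higher effective nuclear charge are more electronegative.
These span different periods and groups, so the two trends combine.
I > As: the two effects oppose for this pair; the across-period effect wins (2.66 vs 2.18).
Approximate values (Pauling): As 2.18, I 2.66.
So As has the smaller Pauling electronegativity (As < I).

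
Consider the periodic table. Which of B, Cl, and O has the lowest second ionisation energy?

Cl

IE_2 is the cost of taking one more electron from the +1 cation: B⁺ still has 2 valence electrons; Cl⁺ still has 6 valence electrons; O⁺ still has 5 valence electrons.
All are still removing valence electrons, so compare the +1 ions as you would atoms: IE_2 generally rises across a period (higher Z_eff) and falls down a group (larger shell), subject to the usual subshell exceptions.
Valence configurations: B⁺ [He]2s², Cl⁺ [Ne]3s²3p⁴, O⁺ [He]2s²2p³.
Approximate IE_2 values (kJ/mol): B 2427, Cl 2298, O 3388.
Putting it together, IE_2: Cl < B < O.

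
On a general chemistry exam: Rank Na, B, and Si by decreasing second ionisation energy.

Na > B > Si

After 1 electron has been removed, what remains? Na⁺ is the bare [Ne] core; B⁺ still has 2 valence electrons; Si⁺ still has 3 valence electrons.
Breaking into a closed-shell core is much more expensive than removing a leftover valence electron — Na has the largest IE_2 here.
Valence configurations: B⁺ [He]2s², Si⁺ [Ne]3s²3p¹.
The numbers (kJ/mol): Na 4562, B 2427, Si 1577.
So the second ionization energies run Si < B < Na.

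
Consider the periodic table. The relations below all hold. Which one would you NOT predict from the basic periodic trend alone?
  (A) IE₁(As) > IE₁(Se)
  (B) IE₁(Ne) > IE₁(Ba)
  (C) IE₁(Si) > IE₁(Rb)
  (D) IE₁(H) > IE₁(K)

(A)

The general trend: first ionisation energy increases across a period and decreases down a group.
(A) As (period 4, group 15) vs Se (period 4, group 16): the stated order contradicts the simple trend.
(B) Ne (period 2, group 18) vs Ba (period 6, group 2): the stated order agrees with the simple trend.
(C) Si (period 3, group 14) vs Rb (period 5, group 1): the stated order agrees with the simple trend.
(D) H (period 1, group 1) vs K (period 4, group 1): the stated order agrees with the simple trend.
The exception is (A): Se (4p⁴) ionizes more easily than half-filled As (4p³).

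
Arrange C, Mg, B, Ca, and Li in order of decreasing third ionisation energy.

Li > Mg > Ca > C > B

After 2 electrons have been removed, what remains? C²⁺ still has 2 valence electrons; Mg²⁺ is the bare [Ne] core; B²⁺ still has 1 valence electron; Ca²⁺ is the bare [Ar] core; Li²⁺ is already 1 electron into the core.
Breaking into a closed-shell core is much more expensive than removing a leftover valence electron — Ca, Mg and Li have the largest IE_3 here.
Valence configurations: C²⁺ [He]2s², B²⁺ [He]2s¹.
The numbers (kJ/mol): C 4620, Mg 7733, B 3660, Ca 4912, Li 11815.
So the third ionization energies run B < C < Ca < Mg < Li.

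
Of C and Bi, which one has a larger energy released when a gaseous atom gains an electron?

Atoms with high Z_eff and room in the valence shell (especially the halogens) have the most exothermic electron affinities.
These span different periods and groups, so the two trends combine.
C > Bi: the two effects oppose for this pair; the down-group effect wins (122 vs 91 kJ/mol).
Approximate values (kJ/mol): C 122, Bi 91.
So C has the larger energy released when a gaseous atom gains an electron (C > Bi).

C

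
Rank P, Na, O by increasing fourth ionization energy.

P < O < Na

The fourth ionization energy removes an electron from the +3 ion. For each element: P³⁺ still has 2 valence electrons; Na³⁺ is already 2 electrons into the core; O³⁺ still has 3 valence electrons.
Core electrons are held far more tightly than valence electrons, so Na tops the IE_4 order.
Valence configurations: P³⁺ [Ne]3s², O³⁺ [He]2s²2p¹.
Approximate IE_4 values (kJ/mol): P 4964, Na 9543, O 7469.
Overall IE_4 order: P < O < Na.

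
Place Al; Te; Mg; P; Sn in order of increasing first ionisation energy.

Al < Sn < Mg < Te < P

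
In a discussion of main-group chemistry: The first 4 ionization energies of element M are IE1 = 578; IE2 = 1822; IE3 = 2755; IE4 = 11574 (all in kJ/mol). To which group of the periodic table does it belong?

Look for the largest jump between consecutive ionization energies: IE4/IE3 ≈ 4.2, far larger than any earlier ratio.
That jump marks the point where a core electron is being removed. So the atom has 3 valence electrons.
A main-group element with 3 valence electrons is in group 13.

Group 13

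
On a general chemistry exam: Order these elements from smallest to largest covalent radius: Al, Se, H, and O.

H is in period 1, group 1; O is in period 2, group 16; Al is in period 3, group 13; Se is in period 4, group 16.
Across a period the added protons contract the valence shell; down a group each new principal shell makes the atom larger.
Neither a single period nor a single group — weigh both effects.
O > H: the two effects oppose for this pair; the down-group effect wins (63 vs 32 pm).
Se > O: they share group 16; the group trend gives Se the larger value.
Al > Se: the two effects oppose for this pair; the across-period effect wins (126 vs 116 pm).
Approximate values (pm): H 32, O 63, Al 126, Se 116.
So from smallest to largest: H < O < Se < Al.

H, O, Se, Al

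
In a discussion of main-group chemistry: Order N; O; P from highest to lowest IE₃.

O > N > P

IE_3 is the cost of taking one more electron from the +2 cation: N²⁺ still has 3 valence electrons; O²⁺ still has 4 valence electrons; P²⁺ still has 3 valence electrons.
All are still removing valence electrons, so compare the +2 ions as you would atoms: IE_3 generally rises across a period (higher Z_eff) and falls down a group (larger shell), subject to the usual subshell exceptions.
Valence configurations: N²⁺ [He]2s²2p¹, O²⁺ [He]2s²2p², P²⁺ [Ne]3s²3p¹.
The numbers (kJ/mol): N 4578, O 5300, P 2914.
Putting it together, IE_3: P < N < O.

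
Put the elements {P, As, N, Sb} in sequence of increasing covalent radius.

N is in period 2, group 15; P is in period 3, group 15; As is in period 4, group 15; Sb is in period 5, group 15.
Across a period the added protons contract the valence shell; down a group each new principal shell makes the atom larger.
All are in group 15, so atomic radius increases down the group.
So from smallest to largest: N < P < As < Sb.

N < P < As < Sb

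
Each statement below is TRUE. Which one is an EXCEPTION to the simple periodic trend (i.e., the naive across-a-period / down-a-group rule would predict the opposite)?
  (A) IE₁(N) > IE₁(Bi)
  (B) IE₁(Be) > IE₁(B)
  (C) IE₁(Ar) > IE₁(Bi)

The general trend: first ionisation energy increases across a period and decreases down a group.
(A) N (period 2, group 15) vs Bi (period 6, group 15): the stated order agrees with the simple trend.
(B) Be (period 2, group 2) vs B (period 2, group 13): the stated order contradicts the simple trend.
(C) Ar (period 3, group 18) vs Bi (period 6, group 15): the stated order agrees with the simple trend.
The exception is (B): removing B's lone 2p electron is easier than breaking Be's filled 2s².

(B)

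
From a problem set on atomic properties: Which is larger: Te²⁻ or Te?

Te²⁻

Forming Te²⁻ adds 2 electrons to Te. More electron–electron repulsion in the same shell, with unchanged nuclear charge, lets the cloud expand.
An anion is larger than its parent atom: Te²⁻ > Te.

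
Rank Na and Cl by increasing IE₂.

After 1 electron has been removed, what remains? Na⁺ is the bare [Ne] core; Cl⁺ still has 6 valence electrons.
Breaking into a closed-shell core is much more expensive than removing a leftover valence electron — Na has the largest IE_2 here.
Tabulated IE_2 (kJ/mol): Na 4562, Cl 2298.
Hence IE_2: Cl < Na.

Cl < Na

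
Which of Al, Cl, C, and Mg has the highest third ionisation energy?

Mg

Consider each +2 ion: Al²⁺ still has 1 valence electron; Cl²⁺ still has 5 valence electrons; C²⁺ still has 2 valence electrons; Mg²⁺ is the bare [Ne] core.
Core electrons are held far more tightly than valence electrons, so Mg tops the IE_3 order.
Valence configurations: Al²⁺ [Ne]3s¹, Cl²⁺ [Ne]3s²3p³, C²⁺ [He]2s².
Approximate IE_3 values (kJ/mol): Al 2745, Cl 3822, C 4620, Mg 7733.
Overall IE_3 order: Al < Cl < C < Mg.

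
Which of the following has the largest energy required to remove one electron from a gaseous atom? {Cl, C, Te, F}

F

C is in period 2, group 14; F is in period 2, group 17; Cl is in period 3, group 17; Te is in period 5, group 16.
Removing the outermost electron gets harder across a period and easier down a group.
These span different periods and groups, so the two trends combine.
C > Te: period and group pull opposite ways; the down-group shift dominates (1086 vs 869 kJ/mol).
Cl > C: the two effects oppose for this pair; the across-period effect wins (1251 vs 1086 kJ/mol).
F > Cl: F sits above Cl in group 17, so the down-group effect alone puts F higher.
Tabulated first ionization energy (kJ/mol): C 1086, F 1681, Cl 1251, Te 869.
The largest energy required to remove one electron from a gaseous atom among these belongs to F.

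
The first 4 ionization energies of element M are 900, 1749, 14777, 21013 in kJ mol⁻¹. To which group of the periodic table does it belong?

Group 2

Look for the largest jump between consecutive ionization energies: IE3/IE2 ≈ 8.4, far larger than any earlier ratio.
That jump marks the point where a core electron is being removed. So the atom has 2 valence electrons.
A main-group element with 2 valence electrons is in group 2.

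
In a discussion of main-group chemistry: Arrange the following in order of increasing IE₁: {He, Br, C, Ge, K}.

K < Ge < C < Br < He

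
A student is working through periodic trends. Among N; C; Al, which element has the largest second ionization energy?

Consider each +1 ion: N⁺ still has 4 valence electrons; C⁺ still has 3 valence electrons; Al⁺ still has 2 valence electrons.
All are still removing valence electrons, so compare the +1 ions as you would atoms: IE_2 generally rises across a period (higher Z_eff) and falls down a group (larger shell), subject to the usual subshell exceptions.
Valence configurations: N⁺ [He]2s²2p², C⁺ [He]2s²2p¹, Al⁺ [Ne]3s².
The numbers (kJ/mol): N 2856, C 2353, Al 1817.
So the second ionization energies run Al < C < N.

N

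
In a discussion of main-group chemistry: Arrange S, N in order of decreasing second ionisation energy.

N, S

After 1 electron has been removed, what remains? S⁺ still has 5 valence electrons; N⁺ still has 4 valence electrons.
All are still removing valence electrons, so compare the +1 ions as you would atoms: IE_2 generally rises across a period (higher Z_eff) and falls down a group (larger shell), subject to the usual subshell exceptions.
Valence configurations: S⁺ [Ne]3s²3p³, N⁺ [He]2s²2p².
Approximate IE_2 values (kJ/mol): S 2252, N 2856.
So the second ionization energies run S < N.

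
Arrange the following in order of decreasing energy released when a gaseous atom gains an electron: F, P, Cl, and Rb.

Cl > F > P > Rb

EA tends to increase across a period and decrease down a group, though the pattern is less regular than for IE or radius.
Here both period and group differ, so the two effects have to be weighed against each other.
P > Rb: both effects reinforce here, so P is clearly the higher of the two.
F > P: relative to P, both the across-period and down-group shifts push F's electron affinity up.
Cl > F: this pair runs against the simple trend — see the exception note.
Note the exception: Cl has a higher electron affinity than F, contrary to the simple trend — F's small 2p subshell makes the incoming electron feel strong e⁻–e⁻ repulsion, so Cl actually releases more energy on gaining an electron.
Tabulated electron affinity (kJ/mol): F 328, P 72, Cl 349, Rb 47.
So from highest to lowest: Cl > F > P > Rb.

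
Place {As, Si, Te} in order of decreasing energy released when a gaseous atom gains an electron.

Te, Si, As

Si is in period 3, group 14; As is in period 4, group 15; Te is in period 5, group 16.
Atoms with high Z_eff and room in the valence shell (especially the halogens) have the most exothermic electron affinities.
A diagonal step moves right (one effect) and down (the opposite effect) at once.
Si > As: period and group pull opposite ways; the down-group shift dominates (134 vs 78 kJ/mol).
Te > Si: period and group pull opposite ways; the across-period shift dominates (190 vs 134 kJ/mol).
Approximate values (kJ/mol): Si 134, As 78, Te 190.
So from highest to lowest: Te > Si > As.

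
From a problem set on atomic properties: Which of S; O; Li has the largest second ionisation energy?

Consider each +1 ion: S⁺ still has 5 valence electrons; O⁺ still has 5 valence electrons; Li⁺ is the bare [He] core.
Core electrons are held far more tightly than valence electrons, so Li tops the IE_2 order.
Valence configurations: S⁺ [Ne]3s²3p³, O⁺ [He]2s²2p³.
The numbers (kJ/mol): S 2252, O 3388, Li 7298.
Hence IE_2: S < O < Li.

Li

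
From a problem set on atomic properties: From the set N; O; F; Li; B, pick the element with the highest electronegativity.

F

Li is in period 2, group 1; B is in period 2, group 13; N is in period 2, group 15; O is in period 2, group 16; F is in period 2, group 17.
EN rises left→right (higher Z_eff, smaller atoms) and falls top→bottom (larger, more shielded atoms).
All lie in period 2, so electronegativity increases left to right.
The highest electronegativity among these belongs to F.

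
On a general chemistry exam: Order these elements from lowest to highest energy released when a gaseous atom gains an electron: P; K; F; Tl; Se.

F is in period 2, group 17; P is in period 3, group 15; K is in period 4, group 1; Se is in period 4, group 16; Tl is in period 6, group 13.
EA tends to increase across a period and decrease down a group, though the pattern is less regular than for IE or radius.
Neither a single period nor a single group — weigh both effects.
K > Tl: the two effects oppose for this pair; the down-group effect wins (48 vs 19 kJ/mol).
P > K: relative to K, both the across-period and down-group shifts push P's electron affinity up.
Se > P: period and group pull opposite ways; the across-period shift dominates (195 vs 72 kJ/mol).
F > Se: both effects reinforce here, so F is clearly the higher of the two.
Approximate values (kJ/mol): F 328, P 72, K 48, Se 195, Tl 19.
So from lowest to highest: Tl < K < P < Se < F.

Tl, K, P, Se, F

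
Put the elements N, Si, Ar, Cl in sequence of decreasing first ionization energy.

N is in period 2, group 15; Si is in period 3, group 14; Cl is in period 3, group 17; Ar is in period 3, group 18.
First ionization energy rises across a period (greater Z_eff holds electrons more tightly) and falls down a group (valence electrons are farther from the nucleus).
These span different periods and groups, so the two trends combine.
Cl > Si: both are in period 3; the period trend gives Cl the larger value.
N > Cl: period and group pull opposite ways; the down-group shift dominates (1402 vs 1251 kJ/mol).
Ar > N: the two effects oppose for this pair; the across-period effect wins (1521 vs 1402 kJ/mol).
Approximate values (kJ/mol): N 1402, Si 786, Cl 1251, Ar 1521.
So from highest to lowest: Ar > N > Cl > Si.

Ar > N > Cl > Si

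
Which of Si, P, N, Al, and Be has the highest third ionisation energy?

Be

After 2 electrons have been removed, what remains? Si²⁺ still has 2 valence electrons; P²⁺ still has 3 valence electrons; N²⁺ still has 3 valence electrons; Al²⁺ still has 1 valence electron; Be²⁺ is the bare [He] core.
Breaking into a closed-shell core is much more expensive than removing a leftover valence electron — Be has the largest IE_3 here.
Valence configurations: Si²⁺ [Ne]3s², P²⁺ [Ne]3s²3p¹, N²⁺ [He]2s²2p¹, Al²⁺ [Ne]3s¹.
P²⁺ loses a lone 3p electron whereas Si²⁺ must break into a filled 3s² pair, so IE_3(Si) > IE_3(P) even though P has the higher nuclear charge.
Tabulated IE_3 (kJ/mol): Si 3232, P 2914, N 4578, Al 2745, Be 14849.
Hence IE_3: Al < P < Si < N < Be.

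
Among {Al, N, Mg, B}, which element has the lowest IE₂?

Mg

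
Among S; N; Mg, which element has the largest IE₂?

N

After 1 electron has been removed, what remains? S⁺ still has 5 valence electrons; N⁺ still has 4 valence electrons; Mg⁺ still has 1 valence electron.
All are still removing valence electrons, so compare the +1 ions as you would atoms: IE_2 generally rises across a period (higher Z_eff) and falls down a group (larger shell), subject to the usual subshell exceptions.
Valence configurations: S⁺ [Ne]3s²3p³, N⁺ [He]2s²2p², Mg⁺ [Ne]3s¹.
The numbers (kJ/mol): S 2252, N 2856, Mg 1451.
Putting it together, IE_2: Mg < S < N.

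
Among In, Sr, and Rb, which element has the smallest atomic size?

In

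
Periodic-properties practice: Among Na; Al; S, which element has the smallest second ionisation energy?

Consider each +1 ion: Na⁺ is the bare [Ne] core; Al⁺ still has 2 valence electrons; S⁺ still has 5 valence electrons.
Core electrons are held far more tightly than valence electrons, so Na tops the IE_2 order.
Valence configurations: Al⁺ [Ne]3s², S⁺ [Ne]3s²3p³.
Tabulated IE_2 (kJ/mol): Na 4562, Al 1817, S 2252.
Overall IE_2 order: Al < S < Na.

Al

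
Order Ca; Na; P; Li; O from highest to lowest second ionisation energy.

Consider each +1 ion: Ca⁺ still has 1 valence electron; Na⁺ is the bare [Ne] core; P⁺ still has 4 valence electrons; Li⁺ is the bare [He] core; O⁺ still has 5 valence electrons.
Core electrons are held far more tightly than valence electrons, so Na and Li top the IE_2 order.
Valence configurations: Ca⁺ [Ar]4s¹, P⁺ [Ne]3s²3p², O⁺ [He]2s²2p³.
Tabulated IE_2 (kJ/mol): Ca 1145, Na 4562, P 1907, Li 7298, O 3388.
Hence IE_2: Ca < P < O < Na < Li.

Li, Na, O, P, Ca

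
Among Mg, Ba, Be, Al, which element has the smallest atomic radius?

Across a period the added protons contract the valence shell; down a group each new principal shell makes the atom larger.
These span different periods and groups, so the two trends combine.
Al > Be: period and group pull opposite ways; the down-group shift dominates (126 vs 102 pm).
Mg > Al: both are in period 3; the period trend gives Mg the larger value.
Ba > Mg: they share group 2; the group trend gives Ba the larger value.
For reference (pm): Be 102, Mg 139, Al 126, Ba 196.
The smallest atomic radius among these belongs to Be.

Be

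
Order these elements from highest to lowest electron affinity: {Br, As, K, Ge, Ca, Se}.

K is in period 4, group 1; Ca is in period 4, group 2; Ge is in period 4, group 14; As is in period 4, group 15; Se is in period 4, group 16; Br is in period 4, group 17.
Adding an electron releases more energy for atoms nearer the top right (short of the noble gases).
All lie in period 4; the across-period trend (electron affinity increases left to right) applies, with the exception below.
Note the exception: K has a higher electron affinity than Ca, contrary to the simple trend — adding an electron to Ca (ns²) has to open a new, higher-energy np subshell, which is unfavourable.
Note the exception: Ge has a higher electron affinity than As, contrary to the simple trend — adding an electron to As's half-filled 4p³ is unfavourable, so Ge (4p²) has the more exothermic EA.
Tabulated electron affinity (kJ/mol): K 48, Ca 2, Ge 119, As 78, Se 195, Br 325.
So from highest to lowest: Br > Se > Ge > As > K > Ca.

Br > Se > Ge > As > K > Ca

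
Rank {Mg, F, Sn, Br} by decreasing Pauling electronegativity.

F is in period 2, group 17; Mg is in period 3, group 2; Br is in period 4, group 17; Sn is in period 5, group 14.
Atoms toward the upper right of the periodic table pull bonding electrons most strongly.
These span different periods and groups, so the two trends combine.
Sn > Mg: period and group pull opposite ways; the across-period shift dominates (1.96 vs 1.31).
Br > Sn: relative to Sn, both the across-period and down-group shifts push Br's electronegativity up.
F > Br: F sits above Br in group 17, so the down-group effect alone puts F higher.
Approximate values (Pauling): F 3.98, Mg 1.31, Br 2.96, Sn 1.96.
So from highest to lowest: F > Br > Sn > Mg.

F, Br, Sn, Mg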